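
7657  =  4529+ 3128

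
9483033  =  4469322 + 5013711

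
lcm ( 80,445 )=7120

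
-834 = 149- 983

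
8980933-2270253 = 6710680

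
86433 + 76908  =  163341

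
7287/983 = 7+406/983 = 7.41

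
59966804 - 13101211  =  46865593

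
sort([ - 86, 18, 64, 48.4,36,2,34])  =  [ - 86,2, 18,34,  36,48.4, 64] 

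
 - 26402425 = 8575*( -3079 ) 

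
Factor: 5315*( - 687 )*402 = - 1467864810 = - 2^1*3^2 * 5^1*67^1*229^1*1063^1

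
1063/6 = 1063/6 =177.17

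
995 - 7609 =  - 6614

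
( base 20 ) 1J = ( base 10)39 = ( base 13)30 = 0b100111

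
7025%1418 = 1353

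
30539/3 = 10179+2/3  =  10179.67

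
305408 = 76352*4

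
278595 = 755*369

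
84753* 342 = 28985526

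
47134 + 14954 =62088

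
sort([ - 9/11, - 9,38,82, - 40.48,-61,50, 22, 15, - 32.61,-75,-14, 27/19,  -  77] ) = [ - 77, - 75,-61, - 40.48, - 32.61, - 14, - 9, - 9/11,27/19, 15,22,38, 50, 82]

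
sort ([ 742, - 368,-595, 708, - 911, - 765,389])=[ - 911,-765,  -  595,-368,389,708,742] 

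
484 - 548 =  - 64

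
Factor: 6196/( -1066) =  - 3098/533 = - 2^1*13^(  -  1 ) * 41^( - 1)*1549^1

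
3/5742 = 1/1914 = 0.00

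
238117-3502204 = - 3264087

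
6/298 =3/149  =  0.02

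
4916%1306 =998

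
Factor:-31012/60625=- 2^2*5^( - 4) * 97^( - 1)*7753^1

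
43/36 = 43/36 = 1.19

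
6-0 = 6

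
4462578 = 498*8961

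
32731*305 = 9982955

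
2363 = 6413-4050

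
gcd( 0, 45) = 45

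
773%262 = 249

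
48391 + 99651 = 148042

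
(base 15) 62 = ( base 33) 2q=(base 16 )5C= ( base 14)68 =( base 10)92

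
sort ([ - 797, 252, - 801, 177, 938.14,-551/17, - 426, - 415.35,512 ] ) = [ - 801,  -  797,-426, - 415.35,  -  551/17, 177,  252, 512, 938.14 ] 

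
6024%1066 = 694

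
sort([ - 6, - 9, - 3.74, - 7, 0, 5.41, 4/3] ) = [ - 9, - 7, - 6,  -  3.74, 0,4/3,5.41]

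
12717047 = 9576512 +3140535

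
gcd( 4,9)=1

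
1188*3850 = 4573800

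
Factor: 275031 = 3^2* 30559^1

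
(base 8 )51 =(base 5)131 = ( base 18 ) 25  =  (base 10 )41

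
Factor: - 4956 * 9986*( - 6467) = 320055813672 =2^3* 3^1*7^1*29^1 * 59^1*223^1*4993^1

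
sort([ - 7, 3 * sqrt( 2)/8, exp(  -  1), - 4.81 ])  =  [ - 7, - 4.81, exp(-1 ),3*sqrt(2)/8]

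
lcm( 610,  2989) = 29890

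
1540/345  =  4 + 32/69 = 4.46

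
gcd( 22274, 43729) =7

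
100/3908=25/977=0.03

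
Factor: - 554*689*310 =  - 2^2*5^1*13^1*31^1*53^1*277^1 = - 118328860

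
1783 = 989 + 794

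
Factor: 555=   3^1* 5^1*37^1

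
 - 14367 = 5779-20146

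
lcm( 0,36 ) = 0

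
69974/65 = 69974/65 = 1076.52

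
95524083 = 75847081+19677002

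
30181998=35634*847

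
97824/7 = 97824/7 =13974.86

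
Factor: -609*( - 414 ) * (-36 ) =- 9076536 = -2^3 * 3^5 * 7^1*23^1 * 29^1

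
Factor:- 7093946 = -2^1* 751^1*4723^1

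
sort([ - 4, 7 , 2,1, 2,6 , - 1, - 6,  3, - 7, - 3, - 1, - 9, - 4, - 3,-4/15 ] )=[ -9, - 7, - 6, - 4, - 4, - 3, - 3, - 1, - 1, - 4/15,1, 2,2,3,6,7] 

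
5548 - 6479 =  - 931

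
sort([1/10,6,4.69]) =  [1/10,4.69 , 6] 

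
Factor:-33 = - 3^1*11^1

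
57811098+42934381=100745479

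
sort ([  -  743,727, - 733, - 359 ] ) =[ - 743, - 733, - 359,727]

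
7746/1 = 7746 = 7746.00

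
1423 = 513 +910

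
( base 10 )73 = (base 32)29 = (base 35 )23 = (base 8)111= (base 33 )27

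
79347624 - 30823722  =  48523902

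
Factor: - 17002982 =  - 2^1*557^1*15263^1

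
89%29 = 2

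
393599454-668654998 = -275055544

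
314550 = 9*34950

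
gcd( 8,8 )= 8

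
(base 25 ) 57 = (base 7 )246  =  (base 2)10000100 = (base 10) 132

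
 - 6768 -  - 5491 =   -  1277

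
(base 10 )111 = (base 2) 1101111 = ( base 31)3I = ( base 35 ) 36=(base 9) 133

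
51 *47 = 2397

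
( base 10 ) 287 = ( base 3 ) 101122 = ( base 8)437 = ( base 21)DE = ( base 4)10133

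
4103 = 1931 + 2172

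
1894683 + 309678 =2204361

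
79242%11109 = 1479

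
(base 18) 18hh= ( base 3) 102222222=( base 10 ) 8747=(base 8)21053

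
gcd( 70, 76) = 2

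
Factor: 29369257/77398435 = 5^( - 1 )*29^1 * 1012733^1 *15479687^ ( - 1 ) 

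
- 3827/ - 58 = 65 + 57/58 = 65.98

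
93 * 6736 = 626448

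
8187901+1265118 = 9453019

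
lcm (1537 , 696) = 36888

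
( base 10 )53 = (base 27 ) 1q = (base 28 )1P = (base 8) 65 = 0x35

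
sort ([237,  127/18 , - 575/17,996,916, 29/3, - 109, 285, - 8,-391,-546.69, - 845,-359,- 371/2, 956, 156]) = [-845,-546.69, - 391, - 359, -371/2,-109, - 575/17, - 8 , 127/18,29/3,156, 237, 285, 916,956, 996 ]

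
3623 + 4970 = 8593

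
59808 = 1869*32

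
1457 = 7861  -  6404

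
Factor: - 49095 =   -  3^2*5^1*1091^1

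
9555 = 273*35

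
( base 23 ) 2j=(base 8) 101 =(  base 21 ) 32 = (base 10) 65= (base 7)122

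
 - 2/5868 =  - 1/2934=-  0.00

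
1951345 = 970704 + 980641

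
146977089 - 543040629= -396063540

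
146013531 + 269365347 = 415378878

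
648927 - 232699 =416228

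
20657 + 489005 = 509662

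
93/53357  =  93/53357  =  0.00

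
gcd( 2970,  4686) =66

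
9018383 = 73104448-64086065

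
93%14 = 9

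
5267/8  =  658 + 3/8 = 658.38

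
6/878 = 3/439= 0.01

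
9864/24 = 411 = 411.00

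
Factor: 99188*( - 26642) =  - 2^3*7^1*11^1*137^1*173^1*181^1 = -2642566696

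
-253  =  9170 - 9423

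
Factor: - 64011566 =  - 2^1 * 32005783^1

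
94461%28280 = 9621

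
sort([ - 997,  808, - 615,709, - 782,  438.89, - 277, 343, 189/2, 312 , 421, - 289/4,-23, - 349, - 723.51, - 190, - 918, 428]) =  [ - 997, - 918, - 782, - 723.51, - 615, -349, - 277, - 190 ,  -  289/4, - 23,189/2, 312, 343, 421, 428,438.89, 709, 808 ]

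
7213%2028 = 1129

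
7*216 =1512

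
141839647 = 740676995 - 598837348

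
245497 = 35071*7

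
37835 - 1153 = 36682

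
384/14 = 192/7 =27.43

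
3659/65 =3659/65 = 56.29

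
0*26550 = 0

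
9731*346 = 3366926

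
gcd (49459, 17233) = 1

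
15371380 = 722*21290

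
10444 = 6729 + 3715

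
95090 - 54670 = 40420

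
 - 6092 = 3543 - 9635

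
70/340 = 7/34 = 0.21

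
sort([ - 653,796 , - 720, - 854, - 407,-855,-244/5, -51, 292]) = [ - 855, - 854,-720 , - 653, - 407, - 51, - 244/5,  292 , 796 ]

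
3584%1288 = 1008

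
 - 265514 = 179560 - 445074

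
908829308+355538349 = 1264367657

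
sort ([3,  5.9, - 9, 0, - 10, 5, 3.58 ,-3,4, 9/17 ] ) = [ - 10,-9 , - 3,0,9/17,  3, 3.58,4,5,5.9]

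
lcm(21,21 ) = 21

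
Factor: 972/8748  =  3^(-2)=1/9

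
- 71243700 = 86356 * ( - 825)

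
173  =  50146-49973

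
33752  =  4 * 8438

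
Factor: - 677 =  - 677^1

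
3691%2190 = 1501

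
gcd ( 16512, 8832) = 384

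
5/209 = 5/209 = 0.02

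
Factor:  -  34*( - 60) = 2^3*3^1*5^1*17^1 =2040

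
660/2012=165/503  =  0.33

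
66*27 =1782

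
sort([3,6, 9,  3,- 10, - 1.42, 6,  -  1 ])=[-10, - 1.42,- 1,3,3, 6,  6,9] 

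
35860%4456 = 212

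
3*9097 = 27291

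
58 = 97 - 39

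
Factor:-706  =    -  2^1*353^1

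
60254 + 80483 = 140737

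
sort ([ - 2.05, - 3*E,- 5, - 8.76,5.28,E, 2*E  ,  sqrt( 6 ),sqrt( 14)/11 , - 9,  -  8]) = [ - 9, - 8.76, - 3*E,-8,- 5, - 2.05,sqrt(14) /11, sqrt(6), E,5.28,2 * E] 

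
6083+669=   6752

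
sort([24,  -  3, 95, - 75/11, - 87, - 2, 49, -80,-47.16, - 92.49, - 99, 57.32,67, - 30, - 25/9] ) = [ - 99, -92.49, - 87, - 80, - 47.16, - 30, - 75/11, - 3, - 25/9,-2 , 24,49,57.32,67, 95 ] 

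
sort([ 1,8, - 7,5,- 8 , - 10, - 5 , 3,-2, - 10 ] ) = [ - 10,  -  10,- 8, - 7,-5, - 2,1,3,5, 8]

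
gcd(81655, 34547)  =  1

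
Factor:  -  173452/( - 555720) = 103/330 = 2^( - 1) * 3^(  -  1)*5^(-1)*11^ ( - 1)*103^1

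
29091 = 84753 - 55662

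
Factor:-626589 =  - 3^3*23^1*1009^1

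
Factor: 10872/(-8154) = -4/3  =  -2^2 * 3^(-1) 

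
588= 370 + 218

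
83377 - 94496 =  - 11119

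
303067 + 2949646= 3252713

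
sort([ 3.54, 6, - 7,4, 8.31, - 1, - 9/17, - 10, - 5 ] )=[-10, - 7, - 5, - 1, - 9/17,3.54,4, 6, 8.31 ]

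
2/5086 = 1/2543=0.00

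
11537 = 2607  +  8930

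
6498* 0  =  0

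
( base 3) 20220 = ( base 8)272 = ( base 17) ag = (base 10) 186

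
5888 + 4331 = 10219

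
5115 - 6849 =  - 1734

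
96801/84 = 1152 + 11/28 = 1152.39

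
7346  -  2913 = 4433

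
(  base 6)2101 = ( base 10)469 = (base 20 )139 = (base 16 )1D5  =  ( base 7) 1240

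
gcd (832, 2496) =832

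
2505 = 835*3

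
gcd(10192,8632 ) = 104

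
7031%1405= 6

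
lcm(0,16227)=0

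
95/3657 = 95/3657  =  0.03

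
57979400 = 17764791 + 40214609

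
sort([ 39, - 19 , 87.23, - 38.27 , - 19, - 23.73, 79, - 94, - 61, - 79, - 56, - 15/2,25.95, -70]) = [ - 94, - 79,-70, - 61, - 56, - 38.27, - 23.73, - 19, - 19, -15/2,25.95,39,79, 87.23]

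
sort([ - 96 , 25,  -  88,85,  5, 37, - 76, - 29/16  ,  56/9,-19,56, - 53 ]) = [  -  96,  -  88,- 76, - 53,  -  19,  -  29/16 , 5,56/9,25, 37,56,85 ]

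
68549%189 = 131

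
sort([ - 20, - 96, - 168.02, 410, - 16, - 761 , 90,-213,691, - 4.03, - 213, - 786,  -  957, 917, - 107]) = [ - 957, - 786, - 761, - 213, - 213, - 168.02, - 107, - 96, - 20, - 16, - 4.03 , 90,410, 691 , 917]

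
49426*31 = 1532206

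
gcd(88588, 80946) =2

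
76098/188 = 38049/94 = 404.78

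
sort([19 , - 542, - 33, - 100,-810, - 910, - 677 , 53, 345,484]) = [ - 910, - 810, - 677 ,  -  542, - 100, - 33,  19,53, 345,484 ] 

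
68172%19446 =9834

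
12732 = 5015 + 7717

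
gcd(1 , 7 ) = 1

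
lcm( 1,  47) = 47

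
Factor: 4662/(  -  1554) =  - 3 = -3^1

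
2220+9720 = 11940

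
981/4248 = 109/472  =  0.23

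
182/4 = 45+1/2= 45.50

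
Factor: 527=17^1*31^1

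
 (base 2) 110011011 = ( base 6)1523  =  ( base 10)411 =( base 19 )12c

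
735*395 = 290325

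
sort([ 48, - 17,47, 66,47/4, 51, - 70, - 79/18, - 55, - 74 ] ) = [ - 74, - 70, - 55,- 17 ,  -  79/18,47/4, 47 , 48, 51, 66]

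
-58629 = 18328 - 76957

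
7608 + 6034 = 13642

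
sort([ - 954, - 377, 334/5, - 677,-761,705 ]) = [ - 954, - 761, - 677, - 377,334/5,705]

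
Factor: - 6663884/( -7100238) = 2^1*3^( - 1)*23^( -2)*31^1 * 61^1*881^1*2237^( - 1) = 3331942/3550119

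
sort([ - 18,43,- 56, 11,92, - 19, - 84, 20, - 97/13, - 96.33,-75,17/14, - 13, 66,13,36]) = [ - 96.33, - 84,  -  75, - 56, - 19, - 18, - 13,  -  97/13, 17/14, 11,13 , 20, 36, 43, 66, 92]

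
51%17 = 0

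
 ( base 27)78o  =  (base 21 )c29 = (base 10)5343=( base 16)14DF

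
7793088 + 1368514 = 9161602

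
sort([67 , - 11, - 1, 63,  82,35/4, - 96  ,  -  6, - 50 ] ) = [ - 96, - 50, - 11, - 6, - 1, 35/4,63,  67,  82 ]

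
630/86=315/43  =  7.33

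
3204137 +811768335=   814972472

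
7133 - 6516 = 617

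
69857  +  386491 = 456348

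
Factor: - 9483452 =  - 2^2*11^1*23^1*9371^1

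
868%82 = 48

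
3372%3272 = 100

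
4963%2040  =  883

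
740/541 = 1 + 199/541=1.37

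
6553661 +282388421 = 288942082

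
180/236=45/59 = 0.76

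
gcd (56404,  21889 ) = 59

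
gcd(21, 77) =7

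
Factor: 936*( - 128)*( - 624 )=2^14*3^3*13^2  =  74760192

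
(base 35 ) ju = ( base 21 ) 1c2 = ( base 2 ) 1010110111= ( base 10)695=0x2B7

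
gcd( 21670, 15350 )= 10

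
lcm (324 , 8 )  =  648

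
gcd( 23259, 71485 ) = 1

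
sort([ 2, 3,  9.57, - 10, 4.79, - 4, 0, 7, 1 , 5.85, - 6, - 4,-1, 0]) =[  -  10, - 6, - 4, - 4, - 1 , 0, 0,1, 2,3,4.79, 5.85, 7, 9.57 ] 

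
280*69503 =19460840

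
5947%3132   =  2815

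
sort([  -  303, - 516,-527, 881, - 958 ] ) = [ -958, - 527,-516,- 303,881]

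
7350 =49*150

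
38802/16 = 2425 + 1/8 = 2425.12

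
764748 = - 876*(-873 ) 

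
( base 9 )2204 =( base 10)1624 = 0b11001011000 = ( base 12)b34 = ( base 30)1o4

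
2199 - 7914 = - 5715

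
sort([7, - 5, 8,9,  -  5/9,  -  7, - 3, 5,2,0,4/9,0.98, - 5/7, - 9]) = [-9, - 7, - 5, - 3, - 5/7, - 5/9,0,4/9,  0.98,2, 5,7,8 , 9]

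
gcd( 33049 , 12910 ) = 1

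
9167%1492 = 215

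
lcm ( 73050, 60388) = 4529100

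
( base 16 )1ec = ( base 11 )408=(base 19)16h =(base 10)492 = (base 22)108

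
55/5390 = 1/98=0.01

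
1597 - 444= 1153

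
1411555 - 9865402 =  - 8453847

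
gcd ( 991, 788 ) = 1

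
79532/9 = 79532/9 = 8836.89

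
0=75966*0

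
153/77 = 1 +76/77 = 1.99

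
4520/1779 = 2 + 962/1779=2.54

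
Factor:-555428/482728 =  - 2^(  -  1)*83^( - 1)*191^1 = - 191/166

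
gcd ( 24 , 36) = 12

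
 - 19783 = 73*(  -  271 ) 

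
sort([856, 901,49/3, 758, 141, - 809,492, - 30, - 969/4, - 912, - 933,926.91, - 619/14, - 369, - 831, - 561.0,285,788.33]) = [ - 933, - 912,-831, - 809,- 561.0, - 369, - 969/4, - 619/14, - 30, 49/3, 141, 285,492,  758,788.33, 856, 901, 926.91]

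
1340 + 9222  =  10562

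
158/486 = 79/243 = 0.33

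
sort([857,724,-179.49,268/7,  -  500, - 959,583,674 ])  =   [  -  959 ,-500 ,-179.49, 268/7,583, 674,724,857 ] 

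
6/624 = 1/104 = 0.01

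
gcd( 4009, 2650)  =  1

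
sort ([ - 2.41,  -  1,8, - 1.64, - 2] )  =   [ - 2.41 ,-2, - 1.64, - 1, 8] 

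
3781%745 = 56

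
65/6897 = 65/6897 = 0.01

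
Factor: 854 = 2^1*7^1*61^1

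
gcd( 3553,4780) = 1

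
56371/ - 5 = -11275 + 4/5= - 11274.20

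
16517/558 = 29 + 335/558 = 29.60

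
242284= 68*3563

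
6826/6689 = 1 + 137/6689 = 1.02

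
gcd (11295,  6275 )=1255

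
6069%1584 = 1317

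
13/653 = 13/653 = 0.02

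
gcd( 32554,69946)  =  82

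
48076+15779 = 63855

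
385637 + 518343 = 903980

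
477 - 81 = 396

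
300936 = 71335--229601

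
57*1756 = 100092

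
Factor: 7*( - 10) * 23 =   -  2^1*5^1 * 7^1*23^1 = - 1610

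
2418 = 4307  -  1889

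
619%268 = 83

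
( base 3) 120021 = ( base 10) 412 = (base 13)259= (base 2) 110011100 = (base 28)EK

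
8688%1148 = 652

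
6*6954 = 41724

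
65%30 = 5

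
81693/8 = 81693/8 = 10211.62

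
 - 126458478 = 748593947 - 875052425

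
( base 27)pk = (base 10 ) 695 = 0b1010110111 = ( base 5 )10240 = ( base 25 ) 12k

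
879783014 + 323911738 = 1203694752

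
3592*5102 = 18326384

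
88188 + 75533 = 163721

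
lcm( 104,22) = 1144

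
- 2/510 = -1/255 = -0.00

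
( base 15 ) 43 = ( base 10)63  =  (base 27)29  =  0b111111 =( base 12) 53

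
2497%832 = 1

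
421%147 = 127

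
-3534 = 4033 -7567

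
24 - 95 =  - 71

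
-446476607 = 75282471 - 521759078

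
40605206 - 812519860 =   -  771914654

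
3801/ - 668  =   - 6 + 207/668=- 5.69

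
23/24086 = 23/24086 =0.00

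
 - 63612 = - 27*2356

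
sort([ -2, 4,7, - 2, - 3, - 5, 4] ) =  [ - 5, - 3,-2, - 2, 4, 4,7] 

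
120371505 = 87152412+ 33219093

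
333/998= 333/998 = 0.33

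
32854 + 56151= 89005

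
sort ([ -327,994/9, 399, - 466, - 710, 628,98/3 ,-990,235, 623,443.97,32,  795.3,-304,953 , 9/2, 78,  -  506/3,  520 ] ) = [ - 990,-710 ,  -  466, - 327, - 304, - 506/3,9/2,32, 98/3 , 78,994/9, 235,399, 443.97,520,623,628, 795.3,953 ]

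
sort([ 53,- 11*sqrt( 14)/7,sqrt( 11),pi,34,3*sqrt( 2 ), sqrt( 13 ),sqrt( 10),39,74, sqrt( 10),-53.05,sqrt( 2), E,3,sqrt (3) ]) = [ - 53.05,  -  11*sqrt( 14 ) /7, sqrt( 2 ) , sqrt ( 3 ),  E,3, pi,sqrt(10 ) , sqrt( 10 ),sqrt( 11), sqrt (13), 3*sqrt( 2), 34,  39, 53,74 ]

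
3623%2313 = 1310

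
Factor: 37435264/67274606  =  2^6*7^( - 1 )*29^( - 1)*59^1*4957^1*165701^(-1) = 18717632/33637303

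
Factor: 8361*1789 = 3^2*929^1*1789^1 =14957829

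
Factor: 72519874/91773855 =2^1*3^ ( - 2)*5^(-1 ) * 7^1*23^1*367^(-1 )*5557^(-1) * 225217^1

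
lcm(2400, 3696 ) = 184800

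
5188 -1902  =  3286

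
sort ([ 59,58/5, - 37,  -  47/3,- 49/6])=[-37,-47/3, - 49/6, 58/5,59]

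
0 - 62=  - 62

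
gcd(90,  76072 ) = 2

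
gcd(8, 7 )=1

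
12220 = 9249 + 2971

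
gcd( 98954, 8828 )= 2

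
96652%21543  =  10480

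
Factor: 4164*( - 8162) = -2^3*3^1 * 7^1 * 11^1*53^1 * 347^1 = -33986568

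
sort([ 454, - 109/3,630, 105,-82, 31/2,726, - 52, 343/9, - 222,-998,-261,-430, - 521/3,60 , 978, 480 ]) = [- 998, - 430, - 261, - 222 , - 521/3, - 82, - 52, - 109/3 , 31/2,343/9, 60,105, 454, 480,630, 726, 978]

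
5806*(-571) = -3315226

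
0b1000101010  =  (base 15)26e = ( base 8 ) 1052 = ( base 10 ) 554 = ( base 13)338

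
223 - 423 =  - 200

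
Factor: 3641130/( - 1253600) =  - 364113/125360 = - 2^(-4 )*3^2 * 5^(  -  1)*23^1*1567^(  -  1)*1759^1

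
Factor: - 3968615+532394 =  - 3^1*367^1 * 3121^1 = - 3436221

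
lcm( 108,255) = 9180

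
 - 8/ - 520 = 1/65=0.02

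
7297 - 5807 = 1490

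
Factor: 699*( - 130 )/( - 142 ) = 45435/71=3^1*5^1*  13^1*71^( - 1 ) *233^1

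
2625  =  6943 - 4318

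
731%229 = 44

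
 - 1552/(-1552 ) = 1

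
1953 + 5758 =7711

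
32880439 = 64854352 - 31973913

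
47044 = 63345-16301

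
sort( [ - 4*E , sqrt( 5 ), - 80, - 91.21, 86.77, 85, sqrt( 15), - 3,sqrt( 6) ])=[ - 91.21, - 80,-4*E,  -  3,  sqrt (5), sqrt( 6),sqrt( 15) , 85,86.77] 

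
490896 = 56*8766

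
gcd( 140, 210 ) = 70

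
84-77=7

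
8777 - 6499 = 2278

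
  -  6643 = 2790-9433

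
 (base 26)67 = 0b10100011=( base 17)9a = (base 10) 163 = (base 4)2203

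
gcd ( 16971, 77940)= 3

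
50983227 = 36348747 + 14634480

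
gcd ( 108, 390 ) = 6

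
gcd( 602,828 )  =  2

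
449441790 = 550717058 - 101275268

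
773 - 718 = 55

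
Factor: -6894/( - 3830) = 3^2*5^( - 1) = 9/5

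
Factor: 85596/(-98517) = -2^2*7^1 * 1019^1*32839^(-1 ) = -28532/32839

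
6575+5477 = 12052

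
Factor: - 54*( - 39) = 2^1*3^4 *13^1 = 2106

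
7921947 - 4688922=3233025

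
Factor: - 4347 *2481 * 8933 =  - 96341574231= - 3^4 * 7^1*23^1*827^1*8933^1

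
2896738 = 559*5182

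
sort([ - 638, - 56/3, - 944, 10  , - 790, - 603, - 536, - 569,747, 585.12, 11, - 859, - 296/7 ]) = [ - 944, - 859, - 790, - 638,  -  603, - 569, - 536, - 296/7, - 56/3, 10 , 11, 585.12,747 ] 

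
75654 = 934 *81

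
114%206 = 114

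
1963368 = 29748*66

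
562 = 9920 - 9358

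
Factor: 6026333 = 6026333^1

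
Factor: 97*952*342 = 31581648 = 2^4*3^2*7^1*17^1*19^1 * 97^1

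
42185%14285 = 13615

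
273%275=273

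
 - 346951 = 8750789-9097740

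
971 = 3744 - 2773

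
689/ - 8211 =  - 689/8211  =  -0.08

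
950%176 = 70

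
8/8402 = 4/4201=0.00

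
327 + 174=501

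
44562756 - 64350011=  - 19787255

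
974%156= 38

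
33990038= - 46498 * ( - 731 )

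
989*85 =84065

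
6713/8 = 839 + 1/8 = 839.12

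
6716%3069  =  578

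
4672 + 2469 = 7141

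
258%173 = 85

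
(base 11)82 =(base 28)36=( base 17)55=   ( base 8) 132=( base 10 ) 90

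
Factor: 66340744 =2^3*31^1*43^1*6221^1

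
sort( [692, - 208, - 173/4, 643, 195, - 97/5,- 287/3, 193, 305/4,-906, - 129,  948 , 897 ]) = [ - 906, - 208 , - 129  , - 287/3,-173/4,-97/5,305/4, 193, 195,643 , 692, 897, 948] 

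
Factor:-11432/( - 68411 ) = 2^3*7^( - 1 )*29^ (-1) * 337^(-1 )*1429^1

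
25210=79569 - 54359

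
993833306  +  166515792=1160349098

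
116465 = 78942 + 37523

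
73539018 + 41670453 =115209471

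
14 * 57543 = 805602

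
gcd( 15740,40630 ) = 10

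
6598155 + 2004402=8602557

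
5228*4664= 24383392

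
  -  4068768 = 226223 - 4294991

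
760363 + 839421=1599784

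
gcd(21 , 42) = 21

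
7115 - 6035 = 1080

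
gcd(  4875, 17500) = 125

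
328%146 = 36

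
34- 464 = - 430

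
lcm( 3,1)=3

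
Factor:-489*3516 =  - 1719324 = -2^2*3^2 * 163^1*293^1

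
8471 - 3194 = 5277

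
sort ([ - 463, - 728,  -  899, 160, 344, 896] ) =[- 899, - 728,-463, 160, 344  ,  896 ]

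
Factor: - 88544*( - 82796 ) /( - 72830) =-2^6* 5^( -1 )*7^1*2767^1*2957^1*7283^( -1) = - 3665544512/36415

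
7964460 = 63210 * 126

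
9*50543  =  454887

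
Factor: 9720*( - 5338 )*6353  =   - 2^4*3^5*5^1*17^1*157^1 *6353^1 = -329627692080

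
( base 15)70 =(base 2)1101001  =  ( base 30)3f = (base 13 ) 81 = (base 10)105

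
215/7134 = 215/7134 = 0.03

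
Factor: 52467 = 3^1*17489^1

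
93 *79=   7347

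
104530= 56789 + 47741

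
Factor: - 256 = -2^8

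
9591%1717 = 1006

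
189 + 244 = 433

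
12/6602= 6/3301  =  0.00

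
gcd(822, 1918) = 274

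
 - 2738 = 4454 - 7192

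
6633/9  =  737= 737.00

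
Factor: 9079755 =3^1*5^1*29^1*20873^1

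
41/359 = 41/359 = 0.11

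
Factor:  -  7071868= - 2^2*127^1*13921^1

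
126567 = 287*441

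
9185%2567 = 1484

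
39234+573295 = 612529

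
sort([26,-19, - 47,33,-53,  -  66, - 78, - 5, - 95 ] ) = [-95, - 78, - 66, - 53, - 47, - 19, - 5, 26,33]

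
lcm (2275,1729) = 43225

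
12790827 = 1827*7001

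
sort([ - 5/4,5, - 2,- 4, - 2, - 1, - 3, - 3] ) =[ - 4,-3, - 3,  -  2, - 2,  -  5/4, - 1, 5] 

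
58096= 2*29048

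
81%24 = 9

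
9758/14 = 697 = 697.00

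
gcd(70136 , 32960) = 8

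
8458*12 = 101496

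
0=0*16658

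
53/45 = 53/45 = 1.18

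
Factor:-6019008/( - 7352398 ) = 2^5*3^1*17^( - 1 ) *23^1*29^1*43^ (-1)*107^( - 1)=64032/78217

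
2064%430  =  344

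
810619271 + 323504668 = 1134123939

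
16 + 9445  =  9461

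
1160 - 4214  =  -3054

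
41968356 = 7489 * 5604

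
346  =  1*346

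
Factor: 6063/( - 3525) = -5^ ( - 2 ) * 43^1 = -43/25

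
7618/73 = 7618/73 = 104.36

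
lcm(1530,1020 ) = 3060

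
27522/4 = 13761/2= 6880.50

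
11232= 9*1248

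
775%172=87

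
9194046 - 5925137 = 3268909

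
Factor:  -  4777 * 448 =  - 2140096 = -  2^6*7^1*17^1* 281^1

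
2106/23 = 91 + 13/23 = 91.57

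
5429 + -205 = 5224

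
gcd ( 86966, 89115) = 1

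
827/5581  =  827/5581=0.15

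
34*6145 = 208930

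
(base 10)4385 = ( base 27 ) 60b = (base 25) 70a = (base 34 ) 3QX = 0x1121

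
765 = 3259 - 2494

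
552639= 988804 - 436165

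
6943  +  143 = 7086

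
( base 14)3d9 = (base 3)1001212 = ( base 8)1413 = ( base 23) 1ak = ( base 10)779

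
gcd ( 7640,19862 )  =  2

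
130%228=130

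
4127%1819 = 489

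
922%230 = 2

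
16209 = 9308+6901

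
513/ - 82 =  - 7+61/82 = - 6.26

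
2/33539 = 2/33539  =  0.00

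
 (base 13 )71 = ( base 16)5C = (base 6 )232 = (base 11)84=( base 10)92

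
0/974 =0= 0.00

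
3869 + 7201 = 11070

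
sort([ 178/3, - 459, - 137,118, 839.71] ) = [ - 459,-137, 178/3, 118,839.71]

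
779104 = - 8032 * (-97) 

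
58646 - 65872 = - 7226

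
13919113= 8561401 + 5357712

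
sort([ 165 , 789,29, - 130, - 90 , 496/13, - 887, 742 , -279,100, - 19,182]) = [-887, - 279,-130, - 90, - 19,29,496/13,100,165,182,742, 789 ]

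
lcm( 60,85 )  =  1020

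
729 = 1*729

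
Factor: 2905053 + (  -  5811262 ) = -233^1*12473^1 = - 2906209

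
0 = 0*5126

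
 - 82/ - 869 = 82/869=0.09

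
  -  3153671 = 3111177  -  6264848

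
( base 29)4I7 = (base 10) 3893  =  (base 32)3pl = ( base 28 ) 4R1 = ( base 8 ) 7465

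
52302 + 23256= 75558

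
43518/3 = 14506 = 14506.00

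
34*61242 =2082228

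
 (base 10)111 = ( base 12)93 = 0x6f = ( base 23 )4J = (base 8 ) 157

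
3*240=720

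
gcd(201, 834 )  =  3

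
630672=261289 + 369383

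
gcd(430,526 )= 2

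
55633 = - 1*( - 55633)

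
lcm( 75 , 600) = 600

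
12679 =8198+4481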